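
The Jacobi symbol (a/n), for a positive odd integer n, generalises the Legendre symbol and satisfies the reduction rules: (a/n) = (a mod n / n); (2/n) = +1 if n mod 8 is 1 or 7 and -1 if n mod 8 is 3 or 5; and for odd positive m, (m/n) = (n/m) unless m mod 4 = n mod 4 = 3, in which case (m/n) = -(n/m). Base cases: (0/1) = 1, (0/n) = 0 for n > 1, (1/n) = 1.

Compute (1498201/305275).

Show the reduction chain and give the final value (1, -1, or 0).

(1498201/305275): 1498201 mod 305275 = 277101, so (1498201/305275) = (277101/305275)
flip (277101/305275) -> (305275/277101): both odd, 277101 mod 4 = 1, 305275 mod 4 = 3, so the flip contributes +1; sign now +1
(305275/277101): 305275 mod 277101 = 28174, so (305275/277101) = (28174/277101)
factor out 2^1: 28174 = 2^1·14087; with 277101 mod 8 = 5, (2/277101) = -1; sign now -1; continue with (14087/277101)
flip (14087/277101) -> (277101/14087): both odd, 14087 mod 4 = 3, 277101 mod 4 = 1, so the flip contributes +1; sign now -1
(277101/14087): 277101 mod 14087 = 9448, so (277101/14087) = (9448/14087)
factor out 2^3: 9448 = 2^3·1181; with 14087 mod 8 = 7, (2/14087) = +1; sign now -1; continue with (1181/14087)
flip (1181/14087) -> (14087/1181): both odd, 1181 mod 4 = 1, 14087 mod 4 = 3, so the flip contributes +1; sign now -1
(14087/1181): 14087 mod 1181 = 1096, so (14087/1181) = (1096/1181)
factor out 2^3: 1096 = 2^3·137; with 1181 mod 8 = 5, (2/1181) = -1; sign now +1; continue with (137/1181)
flip (137/1181) -> (1181/137): both odd, 137 mod 4 = 1, 1181 mod 4 = 1, so the flip contributes +1; sign now +1
(1181/137): 1181 mod 137 = 85, so (1181/137) = (85/137)
flip (85/137) -> (137/85): both odd, 85 mod 4 = 1, 137 mod 4 = 1, so the flip contributes +1; sign now +1
(137/85): 137 mod 85 = 52, so (137/85) = (52/85)
factor out 2^2: 52 = 2^2·13; with 85 mod 8 = 5, (2/85) = -1; sign now +1; continue with (13/85)
flip (13/85) -> (85/13): both odd, 13 mod 4 = 1, 85 mod 4 = 1, so the flip contributes +1; sign now +1
(85/13): 85 mod 13 = 7, so (85/13) = (7/13)
flip (7/13) -> (13/7): both odd, 7 mod 4 = 3, 13 mod 4 = 1, so the flip contributes +1; sign now +1
(13/7): 13 mod 7 = 6, so (13/7) = (6/7)
factor out 2^1: 6 = 2^1·3; with 7 mod 8 = 7, (2/7) = +1; sign now +1; continue with (3/7)
flip (3/7) -> (7/3): both odd, 3 mod 4 = 3, 7 mod 4 = 3, so the flip contributes -1; sign now -1
(7/3): 7 mod 3 = 1, so (7/3) = (1/3)
reached (1/3) = 1, so the symbol is -1

-1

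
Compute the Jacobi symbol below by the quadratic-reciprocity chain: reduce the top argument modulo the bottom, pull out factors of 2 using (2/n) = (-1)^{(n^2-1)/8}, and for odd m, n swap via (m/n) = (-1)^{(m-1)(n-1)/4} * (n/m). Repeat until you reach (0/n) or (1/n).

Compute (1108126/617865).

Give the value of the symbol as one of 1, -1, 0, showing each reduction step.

-1

(1108126/617865) = (490261/617865)   [reduce mod 617865]
reciprocity: (490261/617865) = +1·(617865/490261) since 490261 mod 4 = 1, 617865 mod 4 = 1; sign now +1
(617865/490261) = (127604/490261)   [reduce mod 490261]
127604 = 2^2·31901; (2/490261) = -1 since 490261 mod 8 = 5, so (127604/490261) = (-1)^2·(31901/490261); sign now +1
reciprocity: (31901/490261) = +1·(490261/31901) since 31901 mod 4 = 1, 490261 mod 4 = 1; sign now +1
(490261/31901) = (11746/31901)   [reduce mod 31901]
11746 = 2^1·5873; (2/31901) = -1 since 31901 mod 8 = 5, so (11746/31901) = (-1)^1·(5873/31901); sign now -1
reciprocity: (5873/31901) = +1·(31901/5873) since 5873 mod 4 = 1, 31901 mod 4 = 1; sign now -1
(31901/5873) = (2536/5873)   [reduce mod 5873]
2536 = 2^3·317; (2/5873) = +1 since 5873 mod 8 = 1, so (2536/5873) = (+1)^3·(317/5873); sign now -1
reciprocity: (317/5873) = +1·(5873/317) since 317 mod 4 = 1, 5873 mod 4 = 1; sign now -1
(5873/317) = (167/317)   [reduce mod 317]
reciprocity: (167/317) = +1·(317/167) since 167 mod 4 = 3, 317 mod 4 = 1; sign now -1
(317/167) = (150/167)   [reduce mod 167]
150 = 2^1·75; (2/167) = +1 since 167 mod 8 = 7, so (150/167) = (+1)^1·(75/167); sign now -1
reciprocity: (75/167) = -1·(167/75) since 75 mod 4 = 3, 167 mod 4 = 3; sign now +1
(167/75) = (17/75)   [reduce mod 75]
reciprocity: (17/75) = +1·(75/17) since 17 mod 4 = 1, 75 mod 4 = 3; sign now +1
(75/17) = (7/17)   [reduce mod 17]
reciprocity: (7/17) = +1·(17/7) since 7 mod 4 = 3, 17 mod 4 = 1; sign now +1
(17/7) = (3/7)   [reduce mod 7]
reciprocity: (3/7) = -1·(7/3) since 3 mod 4 = 3, 7 mod 4 = 3; sign now -1
(7/3) = (1/3)   [reduce mod 3]
(1/3) = 1; final value = sign = -1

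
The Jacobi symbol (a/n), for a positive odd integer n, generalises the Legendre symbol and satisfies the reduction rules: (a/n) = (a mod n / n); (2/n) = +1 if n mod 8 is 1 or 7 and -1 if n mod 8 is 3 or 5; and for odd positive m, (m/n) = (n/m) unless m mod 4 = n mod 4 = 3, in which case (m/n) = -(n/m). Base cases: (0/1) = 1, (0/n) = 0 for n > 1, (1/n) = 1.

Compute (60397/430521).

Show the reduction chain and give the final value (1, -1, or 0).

1

flip (60397/430521) -> (430521/60397): both odd, 60397 mod 4 = 1, 430521 mod 4 = 1, so the flip contributes +1; sign now +1
(430521/60397): 430521 mod 60397 = 7742, so (430521/60397) = (7742/60397)
factor out 2^1: 7742 = 2^1·3871; with 60397 mod 8 = 5, (2/60397) = -1; sign now -1; continue with (3871/60397)
flip (3871/60397) -> (60397/3871): both odd, 3871 mod 4 = 3, 60397 mod 4 = 1, so the flip contributes +1; sign now -1
(60397/3871): 60397 mod 3871 = 2332, so (60397/3871) = (2332/3871)
factor out 2^2: 2332 = 2^2·583; with 3871 mod 8 = 7, (2/3871) = +1; sign now -1; continue with (583/3871)
flip (583/3871) -> (3871/583): both odd, 583 mod 4 = 3, 3871 mod 4 = 3, so the flip contributes -1; sign now +1
(3871/583): 3871 mod 583 = 373, so (3871/583) = (373/583)
flip (373/583) -> (583/373): both odd, 373 mod 4 = 1, 583 mod 4 = 3, so the flip contributes +1; sign now +1
(583/373): 583 mod 373 = 210, so (583/373) = (210/373)
factor out 2^1: 210 = 2^1·105; with 373 mod 8 = 5, (2/373) = -1; sign now -1; continue with (105/373)
flip (105/373) -> (373/105): both odd, 105 mod 4 = 1, 373 mod 4 = 1, so the flip contributes +1; sign now -1
(373/105): 373 mod 105 = 58, so (373/105) = (58/105)
factor out 2^1: 58 = 2^1·29; with 105 mod 8 = 1, (2/105) = +1; sign now -1; continue with (29/105)
flip (29/105) -> (105/29): both odd, 29 mod 4 = 1, 105 mod 4 = 1, so the flip contributes +1; sign now -1
(105/29): 105 mod 29 = 18, so (105/29) = (18/29)
factor out 2^1: 18 = 2^1·9; with 29 mod 8 = 5, (2/29) = -1; sign now +1; continue with (9/29)
flip (9/29) -> (29/9): both odd, 9 mod 4 = 1, 29 mod 4 = 1, so the flip contributes +1; sign now +1
(29/9): 29 mod 9 = 2, so (29/9) = (2/9)
factor out 2^1: 2 = 2^1·1; with 9 mod 8 = 1, (2/9) = +1; sign now +1; continue with (1/9)
reached (1/9) = 1, so the symbol is +1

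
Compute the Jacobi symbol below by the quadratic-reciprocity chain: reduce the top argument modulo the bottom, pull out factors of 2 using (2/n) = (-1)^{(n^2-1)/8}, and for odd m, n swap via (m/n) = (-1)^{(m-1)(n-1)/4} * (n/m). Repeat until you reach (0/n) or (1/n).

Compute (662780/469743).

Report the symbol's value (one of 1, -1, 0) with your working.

0

(662780/469743) = (193037/469743)   [reduce mod 469743]
reciprocity: (193037/469743) = +1·(469743/193037) since 193037 mod 4 = 1, 469743 mod 4 = 3; sign now +1
(469743/193037) = (83669/193037)   [reduce mod 193037]
reciprocity: (83669/193037) = +1·(193037/83669) since 83669 mod 4 = 1, 193037 mod 4 = 1; sign now +1
(193037/83669) = (25699/83669)   [reduce mod 83669]
reciprocity: (25699/83669) = +1·(83669/25699) since 25699 mod 4 = 3, 83669 mod 4 = 1; sign now +1
(83669/25699) = (6572/25699)   [reduce mod 25699]
6572 = 2^2·1643; (2/25699) = -1 since 25699 mod 8 = 3, so (6572/25699) = (-1)^2·(1643/25699); sign now +1
reciprocity: (1643/25699) = -1·(25699/1643) since 1643 mod 4 = 3, 25699 mod 4 = 3; sign now -1
(25699/1643) = (1054/1643)   [reduce mod 1643]
1054 = 2^1·527; (2/1643) = -1 since 1643 mod 8 = 3, so (1054/1643) = (-1)^1·(527/1643); sign now +1
reciprocity: (527/1643) = -1·(1643/527) since 527 mod 4 = 3, 1643 mod 4 = 3; sign now -1
(1643/527) = (62/527)   [reduce mod 527]
62 = 2^1·31; (2/527) = +1 since 527 mod 8 = 7, so (62/527) = (+1)^1·(31/527); sign now -1
reciprocity: (31/527) = -1·(527/31) since 31 mod 4 = 3, 527 mod 4 = 3; sign now +1
(527/31) = (0/31)   [reduce mod 31]
(0/31) = 0   [gcd(a, n) > 1]; final value = 0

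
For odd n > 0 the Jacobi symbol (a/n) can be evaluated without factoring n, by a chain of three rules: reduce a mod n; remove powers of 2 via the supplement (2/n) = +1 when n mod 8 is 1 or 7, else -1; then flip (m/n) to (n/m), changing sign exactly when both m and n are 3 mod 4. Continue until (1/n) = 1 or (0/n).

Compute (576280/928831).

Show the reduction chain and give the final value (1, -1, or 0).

factor out 2^3: 576280 = 2^3·72035; with 928831 mod 8 = 7, (2/928831) = +1; sign now +1; continue with (72035/928831)
flip (72035/928831) -> (928831/72035): both odd, 72035 mod 4 = 3, 928831 mod 4 = 3, so the flip contributes -1; sign now -1
(928831/72035): 928831 mod 72035 = 64411, so (928831/72035) = (64411/72035)
flip (64411/72035) -> (72035/64411): both odd, 64411 mod 4 = 3, 72035 mod 4 = 3, so the flip contributes -1; sign now +1
(72035/64411): 72035 mod 64411 = 7624, so (72035/64411) = (7624/64411)
factor out 2^3: 7624 = 2^3·953; with 64411 mod 8 = 3, (2/64411) = -1; sign now -1; continue with (953/64411)
flip (953/64411) -> (64411/953): both odd, 953 mod 4 = 1, 64411 mod 4 = 3, so the flip contributes +1; sign now -1
(64411/953): 64411 mod 953 = 560, so (64411/953) = (560/953)
factor out 2^4: 560 = 2^4·35; with 953 mod 8 = 1, (2/953) = +1; sign now -1; continue with (35/953)
flip (35/953) -> (953/35): both odd, 35 mod 4 = 3, 953 mod 4 = 1, so the flip contributes +1; sign now -1
(953/35): 953 mod 35 = 8, so (953/35) = (8/35)
factor out 2^3: 8 = 2^3·1; with 35 mod 8 = 3, (2/35) = -1; sign now +1; continue with (1/35)
reached (1/35) = 1, so the symbol is +1

1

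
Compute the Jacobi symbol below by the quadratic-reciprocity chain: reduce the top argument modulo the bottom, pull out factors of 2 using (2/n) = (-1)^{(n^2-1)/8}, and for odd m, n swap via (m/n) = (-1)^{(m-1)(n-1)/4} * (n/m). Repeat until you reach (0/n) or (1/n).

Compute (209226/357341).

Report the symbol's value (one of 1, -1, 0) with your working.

209226 = 2^1·104613; (2/357341) = -1 since 357341 mod 8 = 5, so (209226/357341) = (-1)^1·(104613/357341); sign now -1
reciprocity: (104613/357341) = +1·(357341/104613) since 104613 mod 4 = 1, 357341 mod 4 = 1; sign now -1
(357341/104613) = (43502/104613)   [reduce mod 104613]
43502 = 2^1·21751; (2/104613) = -1 since 104613 mod 8 = 5, so (43502/104613) = (-1)^1·(21751/104613); sign now +1
reciprocity: (21751/104613) = +1·(104613/21751) since 21751 mod 4 = 3, 104613 mod 4 = 1; sign now +1
(104613/21751) = (17609/21751)   [reduce mod 21751]
reciprocity: (17609/21751) = +1·(21751/17609) since 17609 mod 4 = 1, 21751 mod 4 = 3; sign now +1
(21751/17609) = (4142/17609)   [reduce mod 17609]
4142 = 2^1·2071; (2/17609) = +1 since 17609 mod 8 = 1, so (4142/17609) = (+1)^1·(2071/17609); sign now +1
reciprocity: (2071/17609) = +1·(17609/2071) since 2071 mod 4 = 3, 17609 mod 4 = 1; sign now +1
(17609/2071) = (1041/2071)   [reduce mod 2071]
reciprocity: (1041/2071) = +1·(2071/1041) since 1041 mod 4 = 1, 2071 mod 4 = 3; sign now +1
(2071/1041) = (1030/1041)   [reduce mod 1041]
1030 = 2^1·515; (2/1041) = +1 since 1041 mod 8 = 1, so (1030/1041) = (+1)^1·(515/1041); sign now +1
reciprocity: (515/1041) = +1·(1041/515) since 515 mod 4 = 3, 1041 mod 4 = 1; sign now +1
(1041/515) = (11/515)   [reduce mod 515]
reciprocity: (11/515) = -1·(515/11) since 11 mod 4 = 3, 515 mod 4 = 3; sign now -1
(515/11) = (9/11)   [reduce mod 11]
reciprocity: (9/11) = +1·(11/9) since 9 mod 4 = 1, 11 mod 4 = 3; sign now -1
(11/9) = (2/9)   [reduce mod 9]
2 = 2^1·1; (2/9) = +1 since 9 mod 8 = 1, so (2/9) = (+1)^1·(1/9); sign now -1
(1/9) = 1; final value = sign = -1

-1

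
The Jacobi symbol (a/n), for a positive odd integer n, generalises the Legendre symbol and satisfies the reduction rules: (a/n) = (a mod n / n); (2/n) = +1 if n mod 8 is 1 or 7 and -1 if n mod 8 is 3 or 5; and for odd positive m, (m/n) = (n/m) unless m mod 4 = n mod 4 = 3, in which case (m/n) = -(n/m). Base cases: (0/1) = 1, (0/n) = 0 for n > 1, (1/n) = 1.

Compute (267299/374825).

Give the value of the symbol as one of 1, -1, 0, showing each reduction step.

1

flip (267299/374825) -> (374825/267299): both odd, 267299 mod 4 = 3, 374825 mod 4 = 1, so the flip contributes +1; sign now +1
(374825/267299): 374825 mod 267299 = 107526, so (374825/267299) = (107526/267299)
factor out 2^1: 107526 = 2^1·53763; with 267299 mod 8 = 3, (2/267299) = -1; sign now -1; continue with (53763/267299)
flip (53763/267299) -> (267299/53763): both odd, 53763 mod 4 = 3, 267299 mod 4 = 3, so the flip contributes -1; sign now +1
(267299/53763): 267299 mod 53763 = 52247, so (267299/53763) = (52247/53763)
flip (52247/53763) -> (53763/52247): both odd, 52247 mod 4 = 3, 53763 mod 4 = 3, so the flip contributes -1; sign now -1
(53763/52247): 53763 mod 52247 = 1516, so (53763/52247) = (1516/52247)
factor out 2^2: 1516 = 2^2·379; with 52247 mod 8 = 7, (2/52247) = +1; sign now -1; continue with (379/52247)
flip (379/52247) -> (52247/379): both odd, 379 mod 4 = 3, 52247 mod 4 = 3, so the flip contributes -1; sign now +1
(52247/379): 52247 mod 379 = 324, so (52247/379) = (324/379)
factor out 2^2: 324 = 2^2·81; with 379 mod 8 = 3, (2/379) = -1; sign now +1; continue with (81/379)
flip (81/379) -> (379/81): both odd, 81 mod 4 = 1, 379 mod 4 = 3, so the flip contributes +1; sign now +1
(379/81): 379 mod 81 = 55, so (379/81) = (55/81)
flip (55/81) -> (81/55): both odd, 55 mod 4 = 3, 81 mod 4 = 1, so the flip contributes +1; sign now +1
(81/55): 81 mod 55 = 26, so (81/55) = (26/55)
factor out 2^1: 26 = 2^1·13; with 55 mod 8 = 7, (2/55) = +1; sign now +1; continue with (13/55)
flip (13/55) -> (55/13): both odd, 13 mod 4 = 1, 55 mod 4 = 3, so the flip contributes +1; sign now +1
(55/13): 55 mod 13 = 3, so (55/13) = (3/13)
flip (3/13) -> (13/3): both odd, 3 mod 4 = 3, 13 mod 4 = 1, so the flip contributes +1; sign now +1
(13/3): 13 mod 3 = 1, so (13/3) = (1/3)
reached (1/3) = 1, so the symbol is +1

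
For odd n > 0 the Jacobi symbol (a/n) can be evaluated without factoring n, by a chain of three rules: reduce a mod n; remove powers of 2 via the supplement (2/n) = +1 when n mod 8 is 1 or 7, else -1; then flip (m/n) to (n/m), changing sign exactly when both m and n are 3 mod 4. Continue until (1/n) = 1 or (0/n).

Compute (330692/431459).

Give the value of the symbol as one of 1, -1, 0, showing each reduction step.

factor out 2^2: 330692 = 2^2·82673; with 431459 mod 8 = 3, (2/431459) = -1; sign now +1; continue with (82673/431459)
flip (82673/431459) -> (431459/82673): both odd, 82673 mod 4 = 1, 431459 mod 4 = 3, so the flip contributes +1; sign now +1
(431459/82673): 431459 mod 82673 = 18094, so (431459/82673) = (18094/82673)
factor out 2^1: 18094 = 2^1·9047; with 82673 mod 8 = 1, (2/82673) = +1; sign now +1; continue with (9047/82673)
flip (9047/82673) -> (82673/9047): both odd, 9047 mod 4 = 3, 82673 mod 4 = 1, so the flip contributes +1; sign now +1
(82673/9047): 82673 mod 9047 = 1250, so (82673/9047) = (1250/9047)
factor out 2^1: 1250 = 2^1·625; with 9047 mod 8 = 7, (2/9047) = +1; sign now +1; continue with (625/9047)
flip (625/9047) -> (9047/625): both odd, 625 mod 4 = 1, 9047 mod 4 = 3, so the flip contributes +1; sign now +1
(9047/625): 9047 mod 625 = 297, so (9047/625) = (297/625)
flip (297/625) -> (625/297): both odd, 297 mod 4 = 1, 625 mod 4 = 1, so the flip contributes +1; sign now +1
(625/297): 625 mod 297 = 31, so (625/297) = (31/297)
flip (31/297) -> (297/31): both odd, 31 mod 4 = 3, 297 mod 4 = 1, so the flip contributes +1; sign now +1
(297/31): 297 mod 31 = 18, so (297/31) = (18/31)
factor out 2^1: 18 = 2^1·9; with 31 mod 8 = 7, (2/31) = +1; sign now +1; continue with (9/31)
flip (9/31) -> (31/9): both odd, 9 mod 4 = 1, 31 mod 4 = 3, so the flip contributes +1; sign now +1
(31/9): 31 mod 9 = 4, so (31/9) = (4/9)
factor out 2^2: 4 = 2^2·1; with 9 mod 8 = 1, (2/9) = +1; sign now +1; continue with (1/9)
reached (1/9) = 1, so the symbol is +1

1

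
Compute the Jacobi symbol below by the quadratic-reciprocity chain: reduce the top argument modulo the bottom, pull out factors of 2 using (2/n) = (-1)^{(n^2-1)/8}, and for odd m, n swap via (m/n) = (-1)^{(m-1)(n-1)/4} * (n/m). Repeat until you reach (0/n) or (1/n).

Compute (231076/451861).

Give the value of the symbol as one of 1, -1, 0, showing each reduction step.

factor out 2^2: 231076 = 2^2·57769; with 451861 mod 8 = 5, (2/451861) = -1; sign now +1; continue with (57769/451861)
flip (57769/451861) -> (451861/57769): both odd, 57769 mod 4 = 1, 451861 mod 4 = 1, so the flip contributes +1; sign now +1
(451861/57769): 451861 mod 57769 = 47478, so (451861/57769) = (47478/57769)
factor out 2^1: 47478 = 2^1·23739; with 57769 mod 8 = 1, (2/57769) = +1; sign now +1; continue with (23739/57769)
flip (23739/57769) -> (57769/23739): both odd, 23739 mod 4 = 3, 57769 mod 4 = 1, so the flip contributes +1; sign now +1
(57769/23739): 57769 mod 23739 = 10291, so (57769/23739) = (10291/23739)
flip (10291/23739) -> (23739/10291): both odd, 10291 mod 4 = 3, 23739 mod 4 = 3, so the flip contributes -1; sign now -1
(23739/10291): 23739 mod 10291 = 3157, so (23739/10291) = (3157/10291)
flip (3157/10291) -> (10291/3157): both odd, 3157 mod 4 = 1, 10291 mod 4 = 3, so the flip contributes +1; sign now -1
(10291/3157): 10291 mod 3157 = 820, so (10291/3157) = (820/3157)
factor out 2^2: 820 = 2^2·205; with 3157 mod 8 = 5, (2/3157) = -1; sign now -1; continue with (205/3157)
flip (205/3157) -> (3157/205): both odd, 205 mod 4 = 1, 3157 mod 4 = 1, so the flip contributes +1; sign now -1
(3157/205): 3157 mod 205 = 82, so (3157/205) = (82/205)
factor out 2^1: 82 = 2^1·41; with 205 mod 8 = 5, (2/205) = -1; sign now +1; continue with (41/205)
flip (41/205) -> (205/41): both odd, 41 mod 4 = 1, 205 mod 4 = 1, so the flip contributes +1; sign now +1
(205/41): 205 mod 41 = 0, so (205/41) = (0/41)
reached (0/41); gcd(a, n) > 1, so (0/41) = 0 and the symbol is 0

0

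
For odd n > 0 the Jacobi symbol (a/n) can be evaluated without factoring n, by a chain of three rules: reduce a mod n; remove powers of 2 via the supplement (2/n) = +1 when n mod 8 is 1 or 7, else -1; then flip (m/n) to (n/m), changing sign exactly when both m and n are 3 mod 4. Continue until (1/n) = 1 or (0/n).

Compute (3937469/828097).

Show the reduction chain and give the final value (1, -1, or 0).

1

(3937469/828097): 3937469 mod 828097 = 625081, so (3937469/828097) = (625081/828097)
flip (625081/828097) -> (828097/625081): both odd, 625081 mod 4 = 1, 828097 mod 4 = 1, so the flip contributes +1; sign now +1
(828097/625081): 828097 mod 625081 = 203016, so (828097/625081) = (203016/625081)
factor out 2^3: 203016 = 2^3·25377; with 625081 mod 8 = 1, (2/625081) = +1; sign now +1; continue with (25377/625081)
flip (25377/625081) -> (625081/25377): both odd, 25377 mod 4 = 1, 625081 mod 4 = 1, so the flip contributes +1; sign now +1
(625081/25377): 625081 mod 25377 = 16033, so (625081/25377) = (16033/25377)
flip (16033/25377) -> (25377/16033): both odd, 16033 mod 4 = 1, 25377 mod 4 = 1, so the flip contributes +1; sign now +1
(25377/16033): 25377 mod 16033 = 9344, so (25377/16033) = (9344/16033)
factor out 2^7: 9344 = 2^7·73; with 16033 mod 8 = 1, (2/16033) = +1; sign now +1; continue with (73/16033)
flip (73/16033) -> (16033/73): both odd, 73 mod 4 = 1, 16033 mod 4 = 1, so the flip contributes +1; sign now +1
(16033/73): 16033 mod 73 = 46, so (16033/73) = (46/73)
factor out 2^1: 46 = 2^1·23; with 73 mod 8 = 1, (2/73) = +1; sign now +1; continue with (23/73)
flip (23/73) -> (73/23): both odd, 23 mod 4 = 3, 73 mod 4 = 1, so the flip contributes +1; sign now +1
(73/23): 73 mod 23 = 4, so (73/23) = (4/23)
factor out 2^2: 4 = 2^2·1; with 23 mod 8 = 7, (2/23) = +1; sign now +1; continue with (1/23)
reached (1/23) = 1, so the symbol is +1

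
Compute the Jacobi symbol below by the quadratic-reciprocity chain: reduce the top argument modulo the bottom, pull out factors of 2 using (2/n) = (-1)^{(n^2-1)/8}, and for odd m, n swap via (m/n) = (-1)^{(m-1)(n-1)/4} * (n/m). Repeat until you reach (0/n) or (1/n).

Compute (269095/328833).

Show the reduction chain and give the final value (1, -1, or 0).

reciprocity: (269095/328833) = +1·(328833/269095) since 269095 mod 4 = 3, 328833 mod 4 = 1; sign now +1
(328833/269095) = (59738/269095)   [reduce mod 269095]
59738 = 2^1·29869; (2/269095) = +1 since 269095 mod 8 = 7, so (59738/269095) = (+1)^1·(29869/269095); sign now +1
reciprocity: (29869/269095) = +1·(269095/29869) since 29869 mod 4 = 1, 269095 mod 4 = 3; sign now +1
(269095/29869) = (274/29869)   [reduce mod 29869]
274 = 2^1·137; (2/29869) = -1 since 29869 mod 8 = 5, so (274/29869) = (-1)^1·(137/29869); sign now -1
reciprocity: (137/29869) = +1·(29869/137) since 137 mod 4 = 1, 29869 mod 4 = 1; sign now -1
(29869/137) = (3/137)   [reduce mod 137]
reciprocity: (3/137) = +1·(137/3) since 3 mod 4 = 3, 137 mod 4 = 1; sign now -1
(137/3) = (2/3)   [reduce mod 3]
2 = 2^1·1; (2/3) = -1 since 3 mod 8 = 3, so (2/3) = (-1)^1·(1/3); sign now +1
(1/3) = 1; final value = sign = +1

1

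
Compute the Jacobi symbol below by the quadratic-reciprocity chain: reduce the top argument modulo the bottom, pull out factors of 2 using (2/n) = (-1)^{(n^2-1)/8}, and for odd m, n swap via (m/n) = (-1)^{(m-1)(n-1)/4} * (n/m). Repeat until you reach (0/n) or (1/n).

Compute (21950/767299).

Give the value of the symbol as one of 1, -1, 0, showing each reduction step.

-1

factor out 2^1: 21950 = 2^1·10975; with 767299 mod 8 = 3, (2/767299) = -1; sign now -1; continue with (10975/767299)
flip (10975/767299) -> (767299/10975): both odd, 10975 mod 4 = 3, 767299 mod 4 = 3, so the flip contributes -1; sign now +1
(767299/10975): 767299 mod 10975 = 10024, so (767299/10975) = (10024/10975)
factor out 2^3: 10024 = 2^3·1253; with 10975 mod 8 = 7, (2/10975) = +1; sign now +1; continue with (1253/10975)
flip (1253/10975) -> (10975/1253): both odd, 1253 mod 4 = 1, 10975 mod 4 = 3, so the flip contributes +1; sign now +1
(10975/1253): 10975 mod 1253 = 951, so (10975/1253) = (951/1253)
flip (951/1253) -> (1253/951): both odd, 951 mod 4 = 3, 1253 mod 4 = 1, so the flip contributes +1; sign now +1
(1253/951): 1253 mod 951 = 302, so (1253/951) = (302/951)
factor out 2^1: 302 = 2^1·151; with 951 mod 8 = 7, (2/951) = +1; sign now +1; continue with (151/951)
flip (151/951) -> (951/151): both odd, 151 mod 4 = 3, 951 mod 4 = 3, so the flip contributes -1; sign now -1
(951/151): 951 mod 151 = 45, so (951/151) = (45/151)
flip (45/151) -> (151/45): both odd, 45 mod 4 = 1, 151 mod 4 = 3, so the flip contributes +1; sign now -1
(151/45): 151 mod 45 = 16, so (151/45) = (16/45)
factor out 2^4: 16 = 2^4·1; with 45 mod 8 = 5, (2/45) = -1; sign now -1; continue with (1/45)
reached (1/45) = 1, so the symbol is -1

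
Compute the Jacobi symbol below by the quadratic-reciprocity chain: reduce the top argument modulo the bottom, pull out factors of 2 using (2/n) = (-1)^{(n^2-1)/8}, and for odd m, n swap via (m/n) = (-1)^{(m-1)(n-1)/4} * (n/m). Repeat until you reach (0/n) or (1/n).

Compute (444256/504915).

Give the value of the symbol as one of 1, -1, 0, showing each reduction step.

factor out 2^5: 444256 = 2^5·13883; with 504915 mod 8 = 3, (2/504915) = -1; sign now -1; continue with (13883/504915)
flip (13883/504915) -> (504915/13883): both odd, 13883 mod 4 = 3, 504915 mod 4 = 3, so the flip contributes -1; sign now +1
(504915/13883): 504915 mod 13883 = 5127, so (504915/13883) = (5127/13883)
flip (5127/13883) -> (13883/5127): both odd, 5127 mod 4 = 3, 13883 mod 4 = 3, so the flip contributes -1; sign now -1
(13883/5127): 13883 mod 5127 = 3629, so (13883/5127) = (3629/5127)
flip (3629/5127) -> (5127/3629): both odd, 3629 mod 4 = 1, 5127 mod 4 = 3, so the flip contributes +1; sign now -1
(5127/3629): 5127 mod 3629 = 1498, so (5127/3629) = (1498/3629)
factor out 2^1: 1498 = 2^1·749; with 3629 mod 8 = 5, (2/3629) = -1; sign now +1; continue with (749/3629)
flip (749/3629) -> (3629/749): both odd, 749 mod 4 = 1, 3629 mod 4 = 1, so the flip contributes +1; sign now +1
(3629/749): 3629 mod 749 = 633, so (3629/749) = (633/749)
flip (633/749) -> (749/633): both odd, 633 mod 4 = 1, 749 mod 4 = 1, so the flip contributes +1; sign now +1
(749/633): 749 mod 633 = 116, so (749/633) = (116/633)
factor out 2^2: 116 = 2^2·29; with 633 mod 8 = 1, (2/633) = +1; sign now +1; continue with (29/633)
flip (29/633) -> (633/29): both odd, 29 mod 4 = 1, 633 mod 4 = 1, so the flip contributes +1; sign now +1
(633/29): 633 mod 29 = 24, so (633/29) = (24/29)
factor out 2^3: 24 = 2^3·3; with 29 mod 8 = 5, (2/29) = -1; sign now -1; continue with (3/29)
flip (3/29) -> (29/3): both odd, 3 mod 4 = 3, 29 mod 4 = 1, so the flip contributes +1; sign now -1
(29/3): 29 mod 3 = 2, so (29/3) = (2/3)
factor out 2^1: 2 = 2^1·1; with 3 mod 8 = 3, (2/3) = -1; sign now +1; continue with (1/3)
reached (1/3) = 1, so the symbol is +1

1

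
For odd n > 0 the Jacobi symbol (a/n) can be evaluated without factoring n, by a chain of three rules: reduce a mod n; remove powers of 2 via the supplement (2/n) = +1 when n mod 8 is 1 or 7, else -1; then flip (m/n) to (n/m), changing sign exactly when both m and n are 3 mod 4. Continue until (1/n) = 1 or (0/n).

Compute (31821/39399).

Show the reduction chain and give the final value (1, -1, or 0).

0

reciprocity: (31821/39399) = +1·(39399/31821) since 31821 mod 4 = 1, 39399 mod 4 = 3; sign now +1
(39399/31821) = (7578/31821)   [reduce mod 31821]
7578 = 2^1·3789; (2/31821) = -1 since 31821 mod 8 = 5, so (7578/31821) = (-1)^1·(3789/31821); sign now -1
reciprocity: (3789/31821) = +1·(31821/3789) since 3789 mod 4 = 1, 31821 mod 4 = 1; sign now -1
(31821/3789) = (1509/3789)   [reduce mod 3789]
reciprocity: (1509/3789) = +1·(3789/1509) since 1509 mod 4 = 1, 3789 mod 4 = 1; sign now -1
(3789/1509) = (771/1509)   [reduce mod 1509]
reciprocity: (771/1509) = +1·(1509/771) since 771 mod 4 = 3, 1509 mod 4 = 1; sign now -1
(1509/771) = (738/771)   [reduce mod 771]
738 = 2^1·369; (2/771) = -1 since 771 mod 8 = 3, so (738/771) = (-1)^1·(369/771); sign now +1
reciprocity: (369/771) = +1·(771/369) since 369 mod 4 = 1, 771 mod 4 = 3; sign now +1
(771/369) = (33/369)   [reduce mod 369]
reciprocity: (33/369) = +1·(369/33) since 33 mod 4 = 1, 369 mod 4 = 1; sign now +1
(369/33) = (6/33)   [reduce mod 33]
6 = 2^1·3; (2/33) = +1 since 33 mod 8 = 1, so (6/33) = (+1)^1·(3/33); sign now +1
reciprocity: (3/33) = +1·(33/3) since 3 mod 4 = 3, 33 mod 4 = 1; sign now +1
(33/3) = (0/3)   [reduce mod 3]
(0/3) = 0   [gcd(a, n) > 1]; final value = 0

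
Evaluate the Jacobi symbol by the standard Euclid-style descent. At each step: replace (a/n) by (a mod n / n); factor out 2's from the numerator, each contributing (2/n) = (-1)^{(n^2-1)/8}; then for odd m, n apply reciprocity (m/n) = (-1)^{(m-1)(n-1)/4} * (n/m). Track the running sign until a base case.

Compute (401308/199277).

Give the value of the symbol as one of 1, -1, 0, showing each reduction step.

1

(401308/199277) = (2754/199277)   [reduce mod 199277]
2754 = 2^1·1377; (2/199277) = -1 since 199277 mod 8 = 5, so (2754/199277) = (-1)^1·(1377/199277); sign now -1
reciprocity: (1377/199277) = +1·(199277/1377) since 1377 mod 4 = 1, 199277 mod 4 = 1; sign now -1
(199277/1377) = (989/1377)   [reduce mod 1377]
reciprocity: (989/1377) = +1·(1377/989) since 989 mod 4 = 1, 1377 mod 4 = 1; sign now -1
(1377/989) = (388/989)   [reduce mod 989]
388 = 2^2·97; (2/989) = -1 since 989 mod 8 = 5, so (388/989) = (-1)^2·(97/989); sign now -1
reciprocity: (97/989) = +1·(989/97) since 97 mod 4 = 1, 989 mod 4 = 1; sign now -1
(989/97) = (19/97)   [reduce mod 97]
reciprocity: (19/97) = +1·(97/19) since 19 mod 4 = 3, 97 mod 4 = 1; sign now -1
(97/19) = (2/19)   [reduce mod 19]
2 = 2^1·1; (2/19) = -1 since 19 mod 8 = 3, so (2/19) = (-1)^1·(1/19); sign now +1
(1/19) = 1; final value = sign = +1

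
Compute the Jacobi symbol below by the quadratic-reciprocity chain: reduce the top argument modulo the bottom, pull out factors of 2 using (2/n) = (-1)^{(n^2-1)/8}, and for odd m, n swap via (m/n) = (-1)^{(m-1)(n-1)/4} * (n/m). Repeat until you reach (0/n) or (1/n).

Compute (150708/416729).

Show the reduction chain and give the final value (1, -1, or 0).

factor out 2^2: 150708 = 2^2·37677; with 416729 mod 8 = 1, (2/416729) = +1; sign now +1; continue with (37677/416729)
flip (37677/416729) -> (416729/37677): both odd, 37677 mod 4 = 1, 416729 mod 4 = 1, so the flip contributes +1; sign now +1
(416729/37677): 416729 mod 37677 = 2282, so (416729/37677) = (2282/37677)
factor out 2^1: 2282 = 2^1·1141; with 37677 mod 8 = 5, (2/37677) = -1; sign now -1; continue with (1141/37677)
flip (1141/37677) -> (37677/1141): both odd, 1141 mod 4 = 1, 37677 mod 4 = 1, so the flip contributes +1; sign now -1
(37677/1141): 37677 mod 1141 = 24, so (37677/1141) = (24/1141)
factor out 2^3: 24 = 2^3·3; with 1141 mod 8 = 5, (2/1141) = -1; sign now +1; continue with (3/1141)
flip (3/1141) -> (1141/3): both odd, 3 mod 4 = 3, 1141 mod 4 = 1, so the flip contributes +1; sign now +1
(1141/3): 1141 mod 3 = 1, so (1141/3) = (1/3)
reached (1/3) = 1, so the symbol is +1

1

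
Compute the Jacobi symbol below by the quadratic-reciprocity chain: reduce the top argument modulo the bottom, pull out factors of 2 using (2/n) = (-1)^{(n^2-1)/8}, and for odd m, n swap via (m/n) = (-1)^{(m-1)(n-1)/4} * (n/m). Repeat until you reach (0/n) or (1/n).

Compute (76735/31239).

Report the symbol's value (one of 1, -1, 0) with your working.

(76735/31239) = (14257/31239)   [reduce mod 31239]
reciprocity: (14257/31239) = +1·(31239/14257) since 14257 mod 4 = 1, 31239 mod 4 = 3; sign now +1
(31239/14257) = (2725/14257)   [reduce mod 14257]
reciprocity: (2725/14257) = +1·(14257/2725) since 2725 mod 4 = 1, 14257 mod 4 = 1; sign now +1
(14257/2725) = (632/2725)   [reduce mod 2725]
632 = 2^3·79; (2/2725) = -1 since 2725 mod 8 = 5, so (632/2725) = (-1)^3·(79/2725); sign now -1
reciprocity: (79/2725) = +1·(2725/79) since 79 mod 4 = 3, 2725 mod 4 = 1; sign now -1
(2725/79) = (39/79)   [reduce mod 79]
reciprocity: (39/79) = -1·(79/39) since 39 mod 4 = 3, 79 mod 4 = 3; sign now +1
(79/39) = (1/39)   [reduce mod 39]
(1/39) = 1; final value = sign = +1

1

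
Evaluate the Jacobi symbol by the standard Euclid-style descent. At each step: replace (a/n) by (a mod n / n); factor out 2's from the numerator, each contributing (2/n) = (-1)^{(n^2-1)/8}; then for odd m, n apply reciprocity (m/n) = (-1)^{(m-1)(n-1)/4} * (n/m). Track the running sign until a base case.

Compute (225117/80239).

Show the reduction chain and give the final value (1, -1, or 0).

(225117/80239) = (64639/80239)   [reduce mod 80239]
reciprocity: (64639/80239) = -1·(80239/64639) since 64639 mod 4 = 3, 80239 mod 4 = 3; sign now -1
(80239/64639) = (15600/64639)   [reduce mod 64639]
15600 = 2^4·975; (2/64639) = +1 since 64639 mod 8 = 7, so (15600/64639) = (+1)^4·(975/64639); sign now -1
reciprocity: (975/64639) = -1·(64639/975) since 975 mod 4 = 3, 64639 mod 4 = 3; sign now +1
(64639/975) = (289/975)   [reduce mod 975]
reciprocity: (289/975) = +1·(975/289) since 289 mod 4 = 1, 975 mod 4 = 3; sign now +1
(975/289) = (108/289)   [reduce mod 289]
108 = 2^2·27; (2/289) = +1 since 289 mod 8 = 1, so (108/289) = (+1)^2·(27/289); sign now +1
reciprocity: (27/289) = +1·(289/27) since 27 mod 4 = 3, 289 mod 4 = 1; sign now +1
(289/27) = (19/27)   [reduce mod 27]
reciprocity: (19/27) = -1·(27/19) since 19 mod 4 = 3, 27 mod 4 = 3; sign now -1
(27/19) = (8/19)   [reduce mod 19]
8 = 2^3·1; (2/19) = -1 since 19 mod 8 = 3, so (8/19) = (-1)^3·(1/19); sign now +1
(1/19) = 1; final value = sign = +1

1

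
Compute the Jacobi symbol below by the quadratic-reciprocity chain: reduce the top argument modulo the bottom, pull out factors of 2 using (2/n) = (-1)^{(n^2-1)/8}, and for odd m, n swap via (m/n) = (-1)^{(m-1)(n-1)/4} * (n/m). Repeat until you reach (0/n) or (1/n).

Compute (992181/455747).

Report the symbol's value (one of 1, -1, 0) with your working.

1

(992181/455747) = (80687/455747)   [reduce mod 455747]
reciprocity: (80687/455747) = -1·(455747/80687) since 80687 mod 4 = 3, 455747 mod 4 = 3; sign now -1
(455747/80687) = (52312/80687)   [reduce mod 80687]
52312 = 2^3·6539; (2/80687) = +1 since 80687 mod 8 = 7, so (52312/80687) = (+1)^3·(6539/80687); sign now -1
reciprocity: (6539/80687) = -1·(80687/6539) since 6539 mod 4 = 3, 80687 mod 4 = 3; sign now +1
(80687/6539) = (2219/6539)   [reduce mod 6539]
reciprocity: (2219/6539) = -1·(6539/2219) since 2219 mod 4 = 3, 6539 mod 4 = 3; sign now -1
(6539/2219) = (2101/2219)   [reduce mod 2219]
reciprocity: (2101/2219) = +1·(2219/2101) since 2101 mod 4 = 1, 2219 mod 4 = 3; sign now -1
(2219/2101) = (118/2101)   [reduce mod 2101]
118 = 2^1·59; (2/2101) = -1 since 2101 mod 8 = 5, so (118/2101) = (-1)^1·(59/2101); sign now +1
reciprocity: (59/2101) = +1·(2101/59) since 59 mod 4 = 3, 2101 mod 4 = 1; sign now +1
(2101/59) = (36/59)   [reduce mod 59]
36 = 2^2·9; (2/59) = -1 since 59 mod 8 = 3, so (36/59) = (-1)^2·(9/59); sign now +1
reciprocity: (9/59) = +1·(59/9) since 9 mod 4 = 1, 59 mod 4 = 3; sign now +1
(59/9) = (5/9)   [reduce mod 9]
reciprocity: (5/9) = +1·(9/5) since 5 mod 4 = 1, 9 mod 4 = 1; sign now +1
(9/5) = (4/5)   [reduce mod 5]
4 = 2^2·1; (2/5) = -1 since 5 mod 8 = 5, so (4/5) = (-1)^2·(1/5); sign now +1
(1/5) = 1; final value = sign = +1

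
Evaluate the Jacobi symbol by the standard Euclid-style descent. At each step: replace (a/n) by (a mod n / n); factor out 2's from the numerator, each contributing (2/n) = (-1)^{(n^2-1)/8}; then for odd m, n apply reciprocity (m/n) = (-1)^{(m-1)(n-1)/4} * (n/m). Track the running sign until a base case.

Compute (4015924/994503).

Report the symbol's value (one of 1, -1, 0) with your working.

1

(4015924/994503): 4015924 mod 994503 = 37912, so (4015924/994503) = (37912/994503)
factor out 2^3: 37912 = 2^3·4739; with 994503 mod 8 = 7, (2/994503) = +1; sign now +1; continue with (4739/994503)
flip (4739/994503) -> (994503/4739): both odd, 4739 mod 4 = 3, 994503 mod 4 = 3, so the flip contributes -1; sign now -1
(994503/4739): 994503 mod 4739 = 4052, so (994503/4739) = (4052/4739)
factor out 2^2: 4052 = 2^2·1013; with 4739 mod 8 = 3, (2/4739) = -1; sign now -1; continue with (1013/4739)
flip (1013/4739) -> (4739/1013): both odd, 1013 mod 4 = 1, 4739 mod 4 = 3, so the flip contributes +1; sign now -1
(4739/1013): 4739 mod 1013 = 687, so (4739/1013) = (687/1013)
flip (687/1013) -> (1013/687): both odd, 687 mod 4 = 3, 1013 mod 4 = 1, so the flip contributes +1; sign now -1
(1013/687): 1013 mod 687 = 326, so (1013/687) = (326/687)
factor out 2^1: 326 = 2^1·163; with 687 mod 8 = 7, (2/687) = +1; sign now -1; continue with (163/687)
flip (163/687) -> (687/163): both odd, 163 mod 4 = 3, 687 mod 4 = 3, so the flip contributes -1; sign now +1
(687/163): 687 mod 163 = 35, so (687/163) = (35/163)
flip (35/163) -> (163/35): both odd, 35 mod 4 = 3, 163 mod 4 = 3, so the flip contributes -1; sign now -1
(163/35): 163 mod 35 = 23, so (163/35) = (23/35)
flip (23/35) -> (35/23): both odd, 23 mod 4 = 3, 35 mod 4 = 3, so the flip contributes -1; sign now +1
(35/23): 35 mod 23 = 12, so (35/23) = (12/23)
factor out 2^2: 12 = 2^2·3; with 23 mod 8 = 7, (2/23) = +1; sign now +1; continue with (3/23)
flip (3/23) -> (23/3): both odd, 3 mod 4 = 3, 23 mod 4 = 3, so the flip contributes -1; sign now -1
(23/3): 23 mod 3 = 2, so (23/3) = (2/3)
factor out 2^1: 2 = 2^1·1; with 3 mod 8 = 3, (2/3) = -1; sign now +1; continue with (1/3)
reached (1/3) = 1, so the symbol is +1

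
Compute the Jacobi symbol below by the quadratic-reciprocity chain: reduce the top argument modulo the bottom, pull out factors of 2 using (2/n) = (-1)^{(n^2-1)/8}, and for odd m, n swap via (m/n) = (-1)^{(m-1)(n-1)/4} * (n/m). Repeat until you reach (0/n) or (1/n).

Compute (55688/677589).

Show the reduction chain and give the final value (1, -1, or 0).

factor out 2^3: 55688 = 2^3·6961; with 677589 mod 8 = 5, (2/677589) = -1; sign now -1; continue with (6961/677589)
flip (6961/677589) -> (677589/6961): both odd, 6961 mod 4 = 1, 677589 mod 4 = 1, so the flip contributes +1; sign now -1
(677589/6961): 677589 mod 6961 = 2372, so (677589/6961) = (2372/6961)
factor out 2^2: 2372 = 2^2·593; with 6961 mod 8 = 1, (2/6961) = +1; sign now -1; continue with (593/6961)
flip (593/6961) -> (6961/593): both odd, 593 mod 4 = 1, 6961 mod 4 = 1, so the flip contributes +1; sign now -1
(6961/593): 6961 mod 593 = 438, so (6961/593) = (438/593)
factor out 2^1: 438 = 2^1·219; with 593 mod 8 = 1, (2/593) = +1; sign now -1; continue with (219/593)
flip (219/593) -> (593/219): both odd, 219 mod 4 = 3, 593 mod 4 = 1, so the flip contributes +1; sign now -1
(593/219): 593 mod 219 = 155, so (593/219) = (155/219)
flip (155/219) -> (219/155): both odd, 155 mod 4 = 3, 219 mod 4 = 3, so the flip contributes -1; sign now +1
(219/155): 219 mod 155 = 64, so (219/155) = (64/155)
factor out 2^6: 64 = 2^6·1; with 155 mod 8 = 3, (2/155) = -1; sign now +1; continue with (1/155)
reached (1/155) = 1, so the symbol is +1

1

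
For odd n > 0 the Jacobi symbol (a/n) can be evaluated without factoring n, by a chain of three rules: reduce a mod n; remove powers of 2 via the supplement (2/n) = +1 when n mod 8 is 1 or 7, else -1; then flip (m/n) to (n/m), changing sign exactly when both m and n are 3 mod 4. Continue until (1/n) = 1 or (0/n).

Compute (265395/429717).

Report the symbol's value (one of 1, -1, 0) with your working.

reciprocity: (265395/429717) = +1·(429717/265395) since 265395 mod 4 = 3, 429717 mod 4 = 1; sign now +1
(429717/265395) = (164322/265395)   [reduce mod 265395]
164322 = 2^1·82161; (2/265395) = -1 since 265395 mod 8 = 3, so (164322/265395) = (-1)^1·(82161/265395); sign now -1
reciprocity: (82161/265395) = +1·(265395/82161) since 82161 mod 4 = 1, 265395 mod 4 = 3; sign now -1
(265395/82161) = (18912/82161)   [reduce mod 82161]
18912 = 2^5·591; (2/82161) = +1 since 82161 mod 8 = 1, so (18912/82161) = (+1)^5·(591/82161); sign now -1
reciprocity: (591/82161) = +1·(82161/591) since 591 mod 4 = 3, 82161 mod 4 = 1; sign now -1
(82161/591) = (12/591)   [reduce mod 591]
12 = 2^2·3; (2/591) = +1 since 591 mod 8 = 7, so (12/591) = (+1)^2·(3/591); sign now -1
reciprocity: (3/591) = -1·(591/3) since 3 mod 4 = 3, 591 mod 4 = 3; sign now +1
(591/3) = (0/3)   [reduce mod 3]
(0/3) = 0   [gcd(a, n) > 1]; final value = 0

0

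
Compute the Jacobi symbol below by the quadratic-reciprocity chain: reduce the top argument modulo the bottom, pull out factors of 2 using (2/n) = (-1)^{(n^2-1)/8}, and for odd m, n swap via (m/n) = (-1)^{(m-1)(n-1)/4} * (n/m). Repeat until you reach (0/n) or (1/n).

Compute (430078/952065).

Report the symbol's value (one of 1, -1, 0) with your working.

factor out 2^1: 430078 = 2^1·215039; with 952065 mod 8 = 1, (2/952065) = +1; sign now +1; continue with (215039/952065)
flip (215039/952065) -> (952065/215039): both odd, 215039 mod 4 = 3, 952065 mod 4 = 1, so the flip contributes +1; sign now +1
(952065/215039): 952065 mod 215039 = 91909, so (952065/215039) = (91909/215039)
flip (91909/215039) -> (215039/91909): both odd, 91909 mod 4 = 1, 215039 mod 4 = 3, so the flip contributes +1; sign now +1
(215039/91909): 215039 mod 91909 = 31221, so (215039/91909) = (31221/91909)
flip (31221/91909) -> (91909/31221): both odd, 31221 mod 4 = 1, 91909 mod 4 = 1, so the flip contributes +1; sign now +1
(91909/31221): 91909 mod 31221 = 29467, so (91909/31221) = (29467/31221)
flip (29467/31221) -> (31221/29467): both odd, 29467 mod 4 = 3, 31221 mod 4 = 1, so the flip contributes +1; sign now +1
(31221/29467): 31221 mod 29467 = 1754, so (31221/29467) = (1754/29467)
factor out 2^1: 1754 = 2^1·877; with 29467 mod 8 = 3, (2/29467) = -1; sign now -1; continue with (877/29467)
flip (877/29467) -> (29467/877): both odd, 877 mod 4 = 1, 29467 mod 4 = 3, so the flip contributes +1; sign now -1
(29467/877): 29467 mod 877 = 526, so (29467/877) = (526/877)
factor out 2^1: 526 = 2^1·263; with 877 mod 8 = 5, (2/877) = -1; sign now +1; continue with (263/877)
flip (263/877) -> (877/263): both odd, 263 mod 4 = 3, 877 mod 4 = 1, so the flip contributes +1; sign now +1
(877/263): 877 mod 263 = 88, so (877/263) = (88/263)
factor out 2^3: 88 = 2^3·11; with 263 mod 8 = 7, (2/263) = +1; sign now +1; continue with (11/263)
flip (11/263) -> (263/11): both odd, 11 mod 4 = 3, 263 mod 4 = 3, so the flip contributes -1; sign now -1
(263/11): 263 mod 11 = 10, so (263/11) = (10/11)
factor out 2^1: 10 = 2^1·5; with 11 mod 8 = 3, (2/11) = -1; sign now +1; continue with (5/11)
flip (5/11) -> (11/5): both odd, 5 mod 4 = 1, 11 mod 4 = 3, so the flip contributes +1; sign now +1
(11/5): 11 mod 5 = 1, so (11/5) = (1/5)
reached (1/5) = 1, so the symbol is +1

1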